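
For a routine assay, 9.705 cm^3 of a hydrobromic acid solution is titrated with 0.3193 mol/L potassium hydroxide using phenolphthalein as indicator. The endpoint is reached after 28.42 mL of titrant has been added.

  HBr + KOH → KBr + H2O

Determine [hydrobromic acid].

n(KOH) = 0.02842 L × 0.3193 mol/L = 9.075 × 10^-3 mol
n(HBr) = 9.075 × 10^-3 mol (1:1 mole ratio)
[HBr] = 9.075 × 10^-3 mol / 0.009705 L = 0.9350 mol/L

0.9350 mol/L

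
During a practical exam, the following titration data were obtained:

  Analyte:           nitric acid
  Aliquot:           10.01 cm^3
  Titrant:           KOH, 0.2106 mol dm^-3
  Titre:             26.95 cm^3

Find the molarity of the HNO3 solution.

0.5670 mol/L

HNO3 + KOH → KNO3 + H2O
n(KOH) = 0.02695 L × 0.2106 mol/L = 5.676 × 10^-3 mol
n(HNO3) = 5.676 × 10^-3 mol (1:1 mole ratio)
[HNO3] = 5.676 × 10^-3 mol / 0.01001 L = 0.5670 mol/L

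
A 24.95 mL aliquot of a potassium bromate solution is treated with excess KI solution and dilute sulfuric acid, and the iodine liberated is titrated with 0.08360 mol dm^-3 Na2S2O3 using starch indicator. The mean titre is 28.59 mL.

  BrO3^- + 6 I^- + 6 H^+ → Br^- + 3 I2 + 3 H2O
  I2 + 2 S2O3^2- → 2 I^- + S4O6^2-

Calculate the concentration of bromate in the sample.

n(S2O3^2-) = 0.02859 × 0.08360 = 2.390 × 10^-3 mol
n(I2) = n(S2O3^2-)/2 = 1.195 × 10^-3 mol
From the 1:3 ratio, n(BrO3^-) in the aliquot = 1/3 × 1.195 × 10^-3 = 3.984 × 10^-4 mol
[BrO3^-] = 3.984 × 10^-4 / 0.02495 = 0.01597 mol/L

0.01597 mol/L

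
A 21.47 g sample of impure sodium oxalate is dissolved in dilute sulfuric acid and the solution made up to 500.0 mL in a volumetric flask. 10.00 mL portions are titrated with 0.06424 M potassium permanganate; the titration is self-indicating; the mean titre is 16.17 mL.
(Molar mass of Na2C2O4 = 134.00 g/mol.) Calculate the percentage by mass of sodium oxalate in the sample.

2 MnO4^- + 5 C2O4^2- + 16 H^+ → 2 Mn^2+ + 10 CO2 + 8 H2O
n(KMnO4) per titration = 0.01617 × 0.06424 = 1.039 × 10^-3 mol
From the 5:2 ratio, n(Na2C2O4) in each aliquot = 5/2 × 1.039 × 10^-3 = 2.597 × 10^-3 mol
n(Na2C2O4) in the whole flask = 2.597 × 10^-3 × 500.0/10.00 = 0.1298 mol
mass of Na2C2O4 = 0.1298 × 134.00 = 17.40 g
% Na2C2O4 = 17.40 / 21.47 × 100 = 81.04 %

81.04 %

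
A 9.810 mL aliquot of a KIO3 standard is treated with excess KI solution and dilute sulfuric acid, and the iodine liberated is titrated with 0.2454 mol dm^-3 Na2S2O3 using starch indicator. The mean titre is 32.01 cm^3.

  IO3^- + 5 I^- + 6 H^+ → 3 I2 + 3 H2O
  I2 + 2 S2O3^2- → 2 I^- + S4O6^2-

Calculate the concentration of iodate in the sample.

0.1335 mol/L

n(S2O3^2-) = 0.03201 × 0.2454 = 7.855 × 10^-3 mol
n(I2) = n(S2O3^2-)/2 = 3.928 × 10^-3 mol
From the 1:3 ratio, n(IO3^-) in the aliquot = 1/3 × 3.928 × 10^-3 = 1.309 × 10^-3 mol
[IO3^-] = 1.309 × 10^-3 / 0.009810 = 0.1335 mol/L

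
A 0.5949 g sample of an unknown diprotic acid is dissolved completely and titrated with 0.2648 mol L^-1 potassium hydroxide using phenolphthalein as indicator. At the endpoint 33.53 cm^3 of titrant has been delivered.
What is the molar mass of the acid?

134.0 g/mol

n(KOH) = 0.03353 L × 0.2648 mol/L = 8.879 × 10^-3 mol
From the 1:2 ratio, n(H2A) = 1/2 × 8.879 × 10^-3 = 4.439 × 10^-3 mol
M = m / n = 0.5949 g / 4.439 × 10^-3 mol = 134.0 g/mol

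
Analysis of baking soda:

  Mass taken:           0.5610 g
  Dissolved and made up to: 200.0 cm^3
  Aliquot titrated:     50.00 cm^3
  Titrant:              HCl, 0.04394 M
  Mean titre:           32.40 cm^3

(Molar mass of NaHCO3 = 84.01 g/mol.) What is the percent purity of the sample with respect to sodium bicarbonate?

85.28 %

NaHCO3 + HCl → NaCl + H2O + CO2
n(HCl) per titration = 0.03240 × 0.04394 = 1.424 × 10^-3 mol
n(NaHCO3) in each aliquot = 1.424 × 10^-3 mol (1:1 ratio)
n(NaHCO3) in the whole flask = 1.424 × 10^-3 × 200.0/50.00 = 5.695 × 10^-3 mol
mass of NaHCO3 = 5.695 × 10^-3 × 84.01 = 0.4784 g
% NaHCO3 = 0.4784 / 0.5610 × 100 = 85.28 %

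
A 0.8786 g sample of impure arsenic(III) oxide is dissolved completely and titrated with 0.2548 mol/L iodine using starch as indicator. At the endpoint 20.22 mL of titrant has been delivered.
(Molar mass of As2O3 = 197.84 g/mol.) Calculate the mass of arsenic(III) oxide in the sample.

As2O3 + 2 I2 + 2 H2O → As2O5 + 4 HI
n(I2) = 0.02022 L × 0.2548 mol/L = 5.152 × 10^-3 mol
From the 1:2 ratio, n(As2O3) = 1/2 × 5.152 × 10^-3 = 2.576 × 10^-3 mol
mass of As2O3 = 2.576 × 10^-3 × 197.84 g/mol = 0.5096 g

0.5096 g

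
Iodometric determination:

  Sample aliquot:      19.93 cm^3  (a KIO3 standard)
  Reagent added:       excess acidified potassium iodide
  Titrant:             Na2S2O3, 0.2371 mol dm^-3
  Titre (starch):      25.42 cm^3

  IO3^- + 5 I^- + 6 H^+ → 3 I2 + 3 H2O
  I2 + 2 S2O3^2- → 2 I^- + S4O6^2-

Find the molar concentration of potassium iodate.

n(S2O3^2-) = 0.02542 × 0.2371 = 6.027 × 10^-3 mol
n(I2) = n(S2O3^2-)/2 = 3.014 × 10^-3 mol
From the 1:3 ratio, n(IO3^-) in the aliquot = 1/3 × 3.014 × 10^-3 = 1.005 × 10^-3 mol
[IO3^-] = 1.005 × 10^-3 / 0.01993 = 0.05040 mol/L

0.05040 mol/L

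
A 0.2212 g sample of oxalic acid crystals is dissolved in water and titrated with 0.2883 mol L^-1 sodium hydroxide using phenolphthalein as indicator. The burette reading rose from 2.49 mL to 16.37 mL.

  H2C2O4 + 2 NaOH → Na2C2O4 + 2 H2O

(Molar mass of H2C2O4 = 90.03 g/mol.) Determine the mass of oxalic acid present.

0.1801 g

n(NaOH) = 0.01388 L × 0.2883 mol/L = 4.002 × 10^-3 mol
From the 1:2 ratio, n(H2C2O4) = 1/2 × 4.002 × 10^-3 = 2.001 × 10^-3 mol
mass of H2C2O4 = 2.001 × 10^-3 × 90.03 g/mol = 0.1801 g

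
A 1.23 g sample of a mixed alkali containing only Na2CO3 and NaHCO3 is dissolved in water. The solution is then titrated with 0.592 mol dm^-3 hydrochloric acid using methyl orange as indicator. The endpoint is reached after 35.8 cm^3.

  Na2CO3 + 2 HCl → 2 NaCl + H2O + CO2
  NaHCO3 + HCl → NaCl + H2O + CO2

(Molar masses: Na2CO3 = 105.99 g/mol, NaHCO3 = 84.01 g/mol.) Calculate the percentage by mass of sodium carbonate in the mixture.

76.5 %

n(HCl) = 0.0358 × 0.592 = 0.0212 mol
Let x = n(Na2CO3), y = n(NaHCO3).
Titrant: 2x + 1y = 0.0212;  mass: 105.99x + 84.01y = 1.23
Solving, x = 8.87 × 10^-3 mol, y = 3.44 × 10^-3 mol
mass of Na2CO3 = 8.87 × 10^-3 × 105.99 = 0.941 g
% Na2CO3 = 0.941 / 1.23 × 100 = 76.5 %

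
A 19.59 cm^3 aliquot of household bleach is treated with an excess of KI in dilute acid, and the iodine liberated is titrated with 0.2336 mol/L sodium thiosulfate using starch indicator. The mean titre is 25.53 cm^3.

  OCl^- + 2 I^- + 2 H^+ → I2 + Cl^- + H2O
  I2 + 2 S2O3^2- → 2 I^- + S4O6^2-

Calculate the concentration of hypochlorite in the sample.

0.1522 mol/L

n(S2O3^2-) = 0.02553 × 0.2336 = 5.964 × 10^-3 mol
n(I2) = n(S2O3^2-)/2 = 2.982 × 10^-3 mol
n(OCl^-) in the aliquot = 2.982 × 10^-3 mol (1:1 ratio)
[OCl^-] = 2.982 × 10^-3 / 0.01959 = 0.1522 mol/L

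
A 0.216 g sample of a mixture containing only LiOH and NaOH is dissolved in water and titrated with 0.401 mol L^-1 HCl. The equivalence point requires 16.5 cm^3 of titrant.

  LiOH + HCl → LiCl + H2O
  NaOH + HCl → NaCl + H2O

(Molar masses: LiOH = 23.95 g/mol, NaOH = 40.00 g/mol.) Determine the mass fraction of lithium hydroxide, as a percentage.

n(HCl) = 0.0165 × 0.401 = 6.62 × 10^-3 mol
Let x = n(LiOH), y = n(NaOH).
Titrant: 1x + 1y = 6.62 × 10^-3;  mass: 23.95x + 40.00y = 0.216
Solving, x = 3.03 × 10^-3 mol, y = 3.58 × 10^-3 mol
mass of LiOH = 3.03 × 10^-3 × 23.95 = 0.0726 g
% LiOH = 0.0726 / 0.216 × 100 = 33.6 %

33.6 %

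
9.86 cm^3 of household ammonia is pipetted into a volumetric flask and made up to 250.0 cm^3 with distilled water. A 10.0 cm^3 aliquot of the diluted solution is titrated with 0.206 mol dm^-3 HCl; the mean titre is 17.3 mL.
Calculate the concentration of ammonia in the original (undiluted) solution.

NH3 + HCl → NH4Cl
n(HCl) = 0.0173 × 0.206 = 3.56 × 10^-3 mol
n(NH3) in the aliquot = 3.56 × 10^-3 mol (1:1 ratio)
[NH3]_dilute = 3.56 × 10^-3 / 0.0100 = 0.356 mol/L
Dilution factor = 250.0 / 9.86 = 25.35
[NH3]_stock = 0.356 × 25.35 = 9.04 mol/L

9.04 mol/L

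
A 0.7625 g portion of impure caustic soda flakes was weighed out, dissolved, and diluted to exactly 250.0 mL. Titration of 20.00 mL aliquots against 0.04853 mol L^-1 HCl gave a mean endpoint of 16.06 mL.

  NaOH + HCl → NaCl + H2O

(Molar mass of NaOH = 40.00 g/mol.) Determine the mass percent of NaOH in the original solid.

51.11 %

n(HCl) per titration = 0.01606 × 0.04853 = 7.794 × 10^-4 mol
n(NaOH) in each aliquot = 7.794 × 10^-4 mol (1:1 ratio)
n(NaOH) in the whole flask = 7.794 × 10^-4 × 250.0/20.00 = 9.742 × 10^-3 mol
mass of NaOH = 9.742 × 10^-3 × 40.00 = 0.3897 g
% NaOH = 0.3897 / 0.7625 × 100 = 51.11 %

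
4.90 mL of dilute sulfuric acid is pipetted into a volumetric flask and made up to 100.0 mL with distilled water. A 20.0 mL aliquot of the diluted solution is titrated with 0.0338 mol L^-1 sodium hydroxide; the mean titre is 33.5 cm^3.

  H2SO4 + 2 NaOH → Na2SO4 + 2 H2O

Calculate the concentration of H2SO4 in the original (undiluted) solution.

0.578 mol/L

n(NaOH) = 0.0335 × 0.0338 = 1.13 × 10^-3 mol
From the 1:2 ratio, n(H2SO4) in the aliquot = 1/2 × 1.13 × 10^-3 = 5.66 × 10^-4 mol
[H2SO4]_dilute = 5.66 × 10^-4 / 0.0200 = 0.0283 mol/L
Dilution factor = 100.0 / 4.90 = 20.41
[H2SO4]_stock = 0.0283 × 20.41 = 0.578 mol/L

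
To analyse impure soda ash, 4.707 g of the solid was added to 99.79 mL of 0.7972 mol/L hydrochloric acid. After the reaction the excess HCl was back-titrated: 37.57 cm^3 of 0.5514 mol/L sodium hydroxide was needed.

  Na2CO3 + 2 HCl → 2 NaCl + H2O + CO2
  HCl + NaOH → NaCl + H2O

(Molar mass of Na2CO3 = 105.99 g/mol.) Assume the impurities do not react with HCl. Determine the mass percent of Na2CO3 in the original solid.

n(HCl) added = 0.09979 × 0.7972 = 0.07955 mol
n(NaOH) used in back-titration = 0.03757 × 0.5514 = 0.02072 mol
n(HCl) left over = 0.02072 mol (1:1 ratio)
n(HCl) consumed by analyte = 0.07955 − 0.02072 = 0.05884 mol
From the 1:2 ratio, n(Na2CO3) = 1/2 × 0.05884 = 0.02942 mol
mass of Na2CO3 = 0.02942 × 105.99 = 3.118 g
% Na2CO3 = 3.118 / 4.707 × 100 = 66.24 %

66.24 %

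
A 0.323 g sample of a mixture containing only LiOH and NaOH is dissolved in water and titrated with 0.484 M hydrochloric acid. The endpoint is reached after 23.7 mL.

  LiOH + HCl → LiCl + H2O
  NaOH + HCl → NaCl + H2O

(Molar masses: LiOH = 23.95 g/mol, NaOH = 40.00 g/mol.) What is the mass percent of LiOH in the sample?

n(HCl) = 0.0237 × 0.484 = 0.0115 mol
Let x = n(LiOH), y = n(NaOH).
Titrant: 1x + 1y = 0.0115;  mass: 23.95x + 40.00y = 0.323
Solving, x = 8.46 × 10^-3 mol, y = 3.01 × 10^-3 mol
mass of LiOH = 8.46 × 10^-3 × 23.95 = 0.203 g
% LiOH = 0.203 / 0.323 × 100 = 62.8 %

62.8 %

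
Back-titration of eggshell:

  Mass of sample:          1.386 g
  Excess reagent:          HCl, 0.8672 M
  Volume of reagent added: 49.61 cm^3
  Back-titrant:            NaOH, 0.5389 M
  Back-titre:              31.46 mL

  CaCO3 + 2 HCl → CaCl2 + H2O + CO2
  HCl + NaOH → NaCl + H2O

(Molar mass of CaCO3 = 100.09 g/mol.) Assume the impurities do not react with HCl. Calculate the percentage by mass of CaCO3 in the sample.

n(HCl) added = 0.04961 × 0.8672 = 0.04302 mol
n(NaOH) used in back-titration = 0.03146 × 0.5389 = 0.01695 mol
n(HCl) left over = 0.01695 mol (1:1 ratio)
n(HCl) consumed by analyte = 0.04302 − 0.01695 = 0.02607 mol
From the 1:2 ratio, n(CaCO3) = 1/2 × 0.02607 = 0.01303 mol
mass of CaCO3 = 0.01303 × 100.09 = 1.305 g
% CaCO3 = 1.305 / 1.386 × 100 = 94.13 %

94.13 %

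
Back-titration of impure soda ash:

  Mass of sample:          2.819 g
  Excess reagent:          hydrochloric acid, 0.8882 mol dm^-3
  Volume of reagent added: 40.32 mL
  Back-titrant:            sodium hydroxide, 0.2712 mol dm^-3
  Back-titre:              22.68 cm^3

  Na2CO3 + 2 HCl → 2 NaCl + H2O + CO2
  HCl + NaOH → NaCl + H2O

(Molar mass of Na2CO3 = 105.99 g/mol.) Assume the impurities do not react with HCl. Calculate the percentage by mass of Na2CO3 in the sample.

n(HCl) added = 0.04032 × 0.8882 = 0.03581 mol
n(NaOH) used in back-titration = 0.02268 × 0.2712 = 6.151 × 10^-3 mol
n(HCl) left over = 6.151 × 10^-3 mol (1:1 ratio)
n(HCl) consumed by analyte = 0.03581 − 6.151 × 10^-3 = 0.02966 mol
From the 1:2 ratio, n(Na2CO3) = 1/2 × 0.02966 = 0.01483 mol
mass of Na2CO3 = 0.01483 × 105.99 = 1.572 g
% Na2CO3 = 1.572 / 2.819 × 100 = 55.76 %

55.76 %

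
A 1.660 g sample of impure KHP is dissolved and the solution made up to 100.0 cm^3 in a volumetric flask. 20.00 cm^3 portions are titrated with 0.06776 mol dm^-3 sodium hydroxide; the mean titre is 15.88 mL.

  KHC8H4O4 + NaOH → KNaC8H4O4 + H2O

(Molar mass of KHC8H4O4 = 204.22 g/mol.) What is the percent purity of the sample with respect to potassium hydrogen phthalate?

66.19 %

n(NaOH) per titration = 0.01588 × 0.06776 = 1.076 × 10^-3 mol
n(KHC8H4O4) in each aliquot = 1.076 × 10^-3 mol (1:1 ratio)
n(KHC8H4O4) in the whole flask = 1.076 × 10^-3 × 100.0/20.00 = 5.380 × 10^-3 mol
mass of KHC8H4O4 = 5.380 × 10^-3 × 204.22 = 1.099 g
% KHC8H4O4 = 1.099 / 1.660 × 100 = 66.19 %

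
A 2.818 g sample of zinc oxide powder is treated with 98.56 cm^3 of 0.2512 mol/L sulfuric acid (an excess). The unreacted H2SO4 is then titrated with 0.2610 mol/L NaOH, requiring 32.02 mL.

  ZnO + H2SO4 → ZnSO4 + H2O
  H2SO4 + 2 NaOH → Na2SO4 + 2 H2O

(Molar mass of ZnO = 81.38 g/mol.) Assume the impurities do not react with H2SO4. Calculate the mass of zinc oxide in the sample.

1.675 g

n(H2SO4) added = 0.09856 × 0.2512 = 0.02476 mol
n(NaOH) used in back-titration = 0.03202 × 0.2610 = 8.357 × 10^-3 mol
From the 1:2 ratio, n(H2SO4) left over = 1/2 × 8.357 × 10^-3 = 4.179 × 10^-3 mol
n(H2SO4) consumed by analyte = 0.02476 − 4.179 × 10^-3 = 0.02058 mol
n(ZnO) = 0.02058 mol (1:1 ratio)
mass of ZnO = 0.02058 × 81.38 = 1.675 g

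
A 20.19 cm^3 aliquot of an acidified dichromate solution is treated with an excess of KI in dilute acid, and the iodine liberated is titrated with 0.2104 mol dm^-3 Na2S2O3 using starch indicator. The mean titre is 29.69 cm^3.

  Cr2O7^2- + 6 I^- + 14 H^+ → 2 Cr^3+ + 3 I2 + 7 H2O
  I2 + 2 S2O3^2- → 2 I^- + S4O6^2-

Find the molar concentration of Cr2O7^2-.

n(S2O3^2-) = 0.02969 × 0.2104 = 6.247 × 10^-3 mol
n(I2) = n(S2O3^2-)/2 = 3.123 × 10^-3 mol
From the 1:3 ratio, n(Cr2O7^2-) in the aliquot = 1/3 × 3.123 × 10^-3 = 1.041 × 10^-3 mol
[Cr2O7^2-] = 1.041 × 10^-3 / 0.02019 = 0.05157 mol/L

0.05157 mol/L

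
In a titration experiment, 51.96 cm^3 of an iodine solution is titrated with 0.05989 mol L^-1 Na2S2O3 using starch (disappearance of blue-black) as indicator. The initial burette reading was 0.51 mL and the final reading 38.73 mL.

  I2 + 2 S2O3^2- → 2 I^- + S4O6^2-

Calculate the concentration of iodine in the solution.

n(Na2S2O3) = 0.03822 L × 0.05989 mol/L = 2.289 × 10^-3 mol
From the 1:2 mole ratio, n(I2) = 1/2 × 2.289 × 10^-3 = 1.144 × 10^-3 mol
[I2] = 1.144 × 10^-3 mol / 0.05196 L = 0.02203 mol/L

0.02203 mol/L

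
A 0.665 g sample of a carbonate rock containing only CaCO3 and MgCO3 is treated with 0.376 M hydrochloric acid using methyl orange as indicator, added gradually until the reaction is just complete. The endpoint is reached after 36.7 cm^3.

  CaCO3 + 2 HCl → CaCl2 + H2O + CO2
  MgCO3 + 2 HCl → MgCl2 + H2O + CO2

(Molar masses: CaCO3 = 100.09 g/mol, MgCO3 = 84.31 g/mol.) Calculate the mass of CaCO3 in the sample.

n(HCl) = 0.0367 × 0.376 = 0.0138 mol
Let x = n(CaCO3), y = n(MgCO3).
Titrant: 2x + 2y = 0.0138;  mass: 100.09x + 84.31y = 0.665
Solving, x = 5.28 × 10^-3 mol, y = 1.62 × 10^-3 mol
mass of CaCO3 = 5.28 × 10^-3 × 100.09 = 0.528 g

0.528 g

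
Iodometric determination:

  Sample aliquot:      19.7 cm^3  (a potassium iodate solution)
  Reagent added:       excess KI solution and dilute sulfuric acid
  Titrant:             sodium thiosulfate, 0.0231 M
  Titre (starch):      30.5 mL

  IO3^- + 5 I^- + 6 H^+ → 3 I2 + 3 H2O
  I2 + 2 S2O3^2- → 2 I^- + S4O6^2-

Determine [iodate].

0.00596 M

n(S2O3^2-) = 0.0305 × 0.0231 = 7.05 × 10^-4 mol
n(I2) = n(S2O3^2-)/2 = 3.52 × 10^-4 mol
From the 1:3 ratio, n(IO3^-) in the aliquot = 1/3 × 3.52 × 10^-4 = 1.17 × 10^-4 mol
[IO3^-] = 1.17 × 10^-4 / 0.0197 = 0.00596 mol/L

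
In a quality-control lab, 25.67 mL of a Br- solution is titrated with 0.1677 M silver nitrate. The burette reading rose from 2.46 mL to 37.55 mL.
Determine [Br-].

Ag^+ + Br^- → AgBr(s)
n(AgNO3) = 0.03509 L × 0.1677 mol/L = 5.885 × 10^-3 mol
n(Br-) = 5.885 × 10^-3 mol (1:1 mole ratio)
[Br-] = 5.885 × 10^-3 mol / 0.02567 L = 0.2292 mol/L

0.2292 M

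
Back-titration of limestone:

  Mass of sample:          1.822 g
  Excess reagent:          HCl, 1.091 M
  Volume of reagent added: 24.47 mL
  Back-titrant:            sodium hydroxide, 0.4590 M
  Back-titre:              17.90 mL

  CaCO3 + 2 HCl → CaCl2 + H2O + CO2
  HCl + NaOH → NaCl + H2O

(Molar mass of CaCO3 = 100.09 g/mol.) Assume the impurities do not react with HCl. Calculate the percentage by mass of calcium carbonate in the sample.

n(HCl) added = 0.02447 × 1.091 = 0.02670 mol
n(NaOH) used in back-titration = 0.01790 × 0.4590 = 8.216 × 10^-3 mol
n(HCl) left over = 8.216 × 10^-3 mol (1:1 ratio)
n(HCl) consumed by analyte = 0.02670 − 8.216 × 10^-3 = 0.01848 mol
From the 1:2 ratio, n(CaCO3) = 1/2 × 0.01848 = 9.240 × 10^-3 mol
mass of CaCO3 = 9.240 × 10^-3 × 100.09 = 0.9249 g
% CaCO3 = 0.9249 / 1.822 × 100 = 50.76 %

50.76 %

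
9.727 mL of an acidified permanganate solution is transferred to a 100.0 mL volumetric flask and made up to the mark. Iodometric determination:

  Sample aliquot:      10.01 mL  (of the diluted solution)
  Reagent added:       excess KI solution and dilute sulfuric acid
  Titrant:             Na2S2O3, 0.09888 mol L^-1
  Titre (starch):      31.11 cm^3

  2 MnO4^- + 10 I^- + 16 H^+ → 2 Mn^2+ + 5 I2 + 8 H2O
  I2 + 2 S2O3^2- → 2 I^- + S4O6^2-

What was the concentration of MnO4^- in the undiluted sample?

n(S2O3^2-) = 0.03111 × 0.09888 = 3.076 × 10^-3 mol
n(I2) = n(S2O3^2-)/2 = 1.538 × 10^-3 mol
From the 2:5 ratio, n(MnO4^-) in the aliquot = 2/5 × 1.538 × 10^-3 = 6.152 × 10^-4 mol
[MnO4^-]_dilute = 6.152 × 10^-4 / 0.01001 = 0.06146 mol/L
[MnO4^-]_original = 0.06146 × 100.0/9.727 = 0.6319 mol/L

0.6319 mol/L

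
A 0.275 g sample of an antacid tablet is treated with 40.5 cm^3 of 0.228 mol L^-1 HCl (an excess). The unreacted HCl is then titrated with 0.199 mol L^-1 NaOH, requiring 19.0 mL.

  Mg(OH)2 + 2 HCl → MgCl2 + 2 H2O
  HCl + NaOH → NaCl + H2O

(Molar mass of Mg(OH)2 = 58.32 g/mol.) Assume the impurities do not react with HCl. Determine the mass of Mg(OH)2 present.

0.159 g

n(HCl) added = 0.0405 × 0.228 = 9.23 × 10^-3 mol
n(NaOH) used in back-titration = 0.0190 × 0.199 = 3.78 × 10^-3 mol
n(HCl) left over = 3.78 × 10^-3 mol (1:1 ratio)
n(HCl) consumed by analyte = 9.23 × 10^-3 − 3.78 × 10^-3 = 5.45 × 10^-3 mol
From the 1:2 ratio, n(Mg(OH)2) = 1/2 × 5.45 × 10^-3 = 2.73 × 10^-3 mol
mass of Mg(OH)2 = 2.73 × 10^-3 × 58.32 = 0.159 g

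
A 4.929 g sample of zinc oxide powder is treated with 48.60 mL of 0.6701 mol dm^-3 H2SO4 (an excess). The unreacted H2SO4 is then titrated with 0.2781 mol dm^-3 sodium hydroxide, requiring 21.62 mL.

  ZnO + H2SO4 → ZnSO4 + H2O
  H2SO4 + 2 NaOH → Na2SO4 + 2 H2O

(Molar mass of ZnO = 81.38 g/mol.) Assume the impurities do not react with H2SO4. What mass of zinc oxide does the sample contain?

n(H2SO4) added = 0.04860 × 0.6701 = 0.03257 mol
n(NaOH) used in back-titration = 0.02162 × 0.2781 = 6.013 × 10^-3 mol
From the 1:2 ratio, n(H2SO4) left over = 1/2 × 6.013 × 10^-3 = 3.006 × 10^-3 mol
n(H2SO4) consumed by analyte = 0.03257 − 3.006 × 10^-3 = 0.02956 mol
n(ZnO) = 0.02956 mol (1:1 ratio)
mass of ZnO = 0.02956 × 81.38 = 2.406 g

2.406 g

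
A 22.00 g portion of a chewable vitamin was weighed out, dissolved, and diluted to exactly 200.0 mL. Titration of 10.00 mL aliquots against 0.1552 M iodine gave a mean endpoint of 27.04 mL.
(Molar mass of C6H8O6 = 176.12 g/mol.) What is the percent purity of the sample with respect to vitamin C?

67.19 %

C6H8O6 + I2 → C6H6O6 + 2 HI
n(I2) per titration = 0.02704 × 0.1552 = 4.197 × 10^-3 mol
n(C6H8O6) in each aliquot = 4.197 × 10^-3 mol (1:1 ratio)
n(C6H8O6) in the whole flask = 4.197 × 10^-3 × 200.0/10.00 = 0.08393 mol
mass of C6H8O6 = 0.08393 × 176.12 = 14.78 g
% C6H8O6 = 14.78 / 22.00 × 100 = 67.19 %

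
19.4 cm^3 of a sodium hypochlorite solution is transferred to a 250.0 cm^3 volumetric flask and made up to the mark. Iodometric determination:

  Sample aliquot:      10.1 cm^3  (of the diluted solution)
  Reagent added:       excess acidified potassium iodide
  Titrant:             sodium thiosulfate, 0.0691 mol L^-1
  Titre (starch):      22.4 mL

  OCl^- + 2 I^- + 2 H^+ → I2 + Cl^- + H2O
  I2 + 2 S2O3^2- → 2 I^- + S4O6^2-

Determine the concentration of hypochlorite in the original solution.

0.987 mol/L

n(S2O3^2-) = 0.0224 × 0.0691 = 1.55 × 10^-3 mol
n(I2) = n(S2O3^2-)/2 = 7.74 × 10^-4 mol
n(OCl^-) in the aliquot = 7.74 × 10^-4 mol (1:1 ratio)
[OCl^-]_dilute = 7.74 × 10^-4 / 0.0101 = 0.0766 mol/L
[OCl^-]_original = 0.0766 × 250.0/19.4 = 0.987 mol/L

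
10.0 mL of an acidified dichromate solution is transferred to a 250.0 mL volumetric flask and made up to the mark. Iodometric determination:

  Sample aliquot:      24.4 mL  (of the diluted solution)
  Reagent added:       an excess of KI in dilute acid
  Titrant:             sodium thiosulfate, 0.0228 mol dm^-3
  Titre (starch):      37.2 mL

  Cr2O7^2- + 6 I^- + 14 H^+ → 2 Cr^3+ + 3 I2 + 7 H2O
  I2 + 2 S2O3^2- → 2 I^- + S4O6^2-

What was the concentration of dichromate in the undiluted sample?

n(S2O3^2-) = 0.0372 × 0.0228 = 8.48 × 10^-4 mol
n(I2) = n(S2O3^2-)/2 = 4.24 × 10^-4 mol
From the 1:3 ratio, n(Cr2O7^2-) in the aliquot = 1/3 × 4.24 × 10^-4 = 1.41 × 10^-4 mol
[Cr2O7^2-]_dilute = 1.41 × 10^-4 / 0.0244 = 0.00579 mol/L
[Cr2O7^2-]_original = 0.00579 × 250.0/10.0 = 0.145 mol/L

0.145 mol/L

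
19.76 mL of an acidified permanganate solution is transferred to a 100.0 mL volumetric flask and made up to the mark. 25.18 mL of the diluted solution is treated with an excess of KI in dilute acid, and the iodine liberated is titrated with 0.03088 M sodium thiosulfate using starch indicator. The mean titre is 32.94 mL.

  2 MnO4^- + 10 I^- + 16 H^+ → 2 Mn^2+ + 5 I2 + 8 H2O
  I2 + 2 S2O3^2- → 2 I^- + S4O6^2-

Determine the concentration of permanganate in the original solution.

n(S2O3^2-) = 0.03294 × 0.03088 = 1.017 × 10^-3 mol
n(I2) = n(S2O3^2-)/2 = 5.086 × 10^-4 mol
From the 2:5 ratio, n(MnO4^-) in the aliquot = 2/5 × 5.086 × 10^-4 = 2.034 × 10^-4 mol
[MnO4^-]_dilute = 2.034 × 10^-4 / 0.02518 = 0.008079 mol/L
[MnO4^-]_original = 0.008079 × 100.0/19.76 = 0.04089 mol/L

0.04089 M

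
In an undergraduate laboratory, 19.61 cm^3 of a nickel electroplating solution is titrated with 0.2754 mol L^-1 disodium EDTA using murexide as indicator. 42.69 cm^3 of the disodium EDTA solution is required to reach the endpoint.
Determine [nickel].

Ni^2+ + EDTA^4- → [Ni(EDTA)]^2-
n(EDTA) = 0.04269 L × 0.2754 mol/L = 0.01176 mol
n(Ni2+) = 0.01176 mol (1:1 mole ratio)
[Ni2+] = 0.01176 mol / 0.01961 L = 0.5995 mol/L

0.5995 mol/L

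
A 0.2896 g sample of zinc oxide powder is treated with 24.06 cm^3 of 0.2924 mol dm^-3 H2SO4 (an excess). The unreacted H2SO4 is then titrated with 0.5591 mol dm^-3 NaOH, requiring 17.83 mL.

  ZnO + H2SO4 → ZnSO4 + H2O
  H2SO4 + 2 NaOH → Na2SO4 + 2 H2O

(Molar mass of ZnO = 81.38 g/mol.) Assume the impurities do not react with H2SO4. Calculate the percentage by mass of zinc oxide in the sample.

57.63 %

n(H2SO4) added = 0.02406 × 0.2924 = 7.035 × 10^-3 mol
n(NaOH) used in back-titration = 0.01783 × 0.5591 = 9.969 × 10^-3 mol
From the 1:2 ratio, n(H2SO4) left over = 1/2 × 9.969 × 10^-3 = 4.984 × 10^-3 mol
n(H2SO4) consumed by analyte = 7.035 × 10^-3 − 4.984 × 10^-3 = 2.051 × 10^-3 mol
n(ZnO) = 2.051 × 10^-3 mol (1:1 ratio)
mass of ZnO = 2.051 × 10^-3 × 81.38 = 0.1669 g
% ZnO = 0.1669 / 0.2896 × 100 = 57.63 %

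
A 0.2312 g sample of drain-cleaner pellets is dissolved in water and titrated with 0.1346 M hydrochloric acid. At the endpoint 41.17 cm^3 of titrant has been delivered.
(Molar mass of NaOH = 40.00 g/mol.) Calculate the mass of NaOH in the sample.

NaOH + HCl → NaCl + H2O
n(HCl) = 0.04117 L × 0.1346 mol/L = 5.541 × 10^-3 mol
n(NaOH) = 5.541 × 10^-3 mol (1:1 ratio)
mass of NaOH = 5.541 × 10^-3 × 40.00 g/mol = 0.2217 g

0.2217 g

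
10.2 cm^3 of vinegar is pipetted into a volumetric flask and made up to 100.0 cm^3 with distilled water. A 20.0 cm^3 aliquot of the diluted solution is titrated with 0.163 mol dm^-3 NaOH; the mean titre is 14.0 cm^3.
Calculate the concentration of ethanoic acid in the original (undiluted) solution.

1.12 mol/L

CH3COOH + NaOH → CH3COONa + H2O
n(NaOH) = 0.0140 × 0.163 = 2.28 × 10^-3 mol
n(CH3COOH) in the aliquot = 2.28 × 10^-3 mol (1:1 ratio)
[CH3COOH]_dilute = 2.28 × 10^-3 / 0.0200 = 0.114 mol/L
Dilution factor = 100.0 / 10.2 = 9.804
[CH3COOH]_stock = 0.114 × 9.804 = 1.12 mol/L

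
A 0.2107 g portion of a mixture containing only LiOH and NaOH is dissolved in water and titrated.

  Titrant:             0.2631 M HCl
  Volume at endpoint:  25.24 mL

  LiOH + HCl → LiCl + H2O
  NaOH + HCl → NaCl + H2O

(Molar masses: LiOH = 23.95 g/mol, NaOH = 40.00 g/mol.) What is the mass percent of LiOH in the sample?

n(HCl) = 0.02524 × 0.2631 = 6.641 × 10^-3 mol
Let x = n(LiOH), y = n(NaOH).
Titrant: 1x + 1y = 6.641 × 10^-3;  mass: 23.95x + 40.00y = 0.2107
Solving, x = 3.422 × 10^-3 mol, y = 3.218 × 10^-3 mol
mass of LiOH = 3.422 × 10^-3 × 23.95 = 0.08196 g
% LiOH = 0.08196 / 0.2107 × 100 = 38.90 %

38.90 %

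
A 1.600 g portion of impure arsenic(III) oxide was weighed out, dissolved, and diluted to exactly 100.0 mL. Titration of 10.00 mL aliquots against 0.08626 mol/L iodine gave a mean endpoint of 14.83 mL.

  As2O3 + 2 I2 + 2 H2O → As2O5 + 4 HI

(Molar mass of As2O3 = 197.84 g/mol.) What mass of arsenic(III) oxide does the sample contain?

n(I2) per titration = 0.01483 × 0.08626 = 1.279 × 10^-3 mol
From the 1:2 ratio, n(As2O3) in each aliquot = 1/2 × 1.279 × 10^-3 = 6.396 × 10^-4 mol
n(As2O3) in the whole flask = 6.396 × 10^-4 × 100.0/10.00 = 6.396 × 10^-3 mol
mass of As2O3 = 6.396 × 10^-3 × 197.84 = 1.265 g

1.265 g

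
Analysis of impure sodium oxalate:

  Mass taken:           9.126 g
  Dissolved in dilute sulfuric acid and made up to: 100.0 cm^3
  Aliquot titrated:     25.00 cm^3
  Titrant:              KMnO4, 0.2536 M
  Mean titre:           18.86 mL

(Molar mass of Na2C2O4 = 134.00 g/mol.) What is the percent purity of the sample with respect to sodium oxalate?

2 MnO4^- + 5 C2O4^2- + 16 H^+ → 2 Mn^2+ + 10 CO2 + 8 H2O
n(KMnO4) per titration = 0.01886 × 0.2536 = 4.783 × 10^-3 mol
From the 5:2 ratio, n(Na2C2O4) in each aliquot = 5/2 × 4.783 × 10^-3 = 0.01196 mol
n(Na2C2O4) in the whole flask = 0.01196 × 100.0/25.00 = 0.04783 mol
mass of Na2C2O4 = 0.04783 × 134.00 = 6.409 g
% Na2C2O4 = 6.409 / 9.126 × 100 = 70.23 %

70.23 %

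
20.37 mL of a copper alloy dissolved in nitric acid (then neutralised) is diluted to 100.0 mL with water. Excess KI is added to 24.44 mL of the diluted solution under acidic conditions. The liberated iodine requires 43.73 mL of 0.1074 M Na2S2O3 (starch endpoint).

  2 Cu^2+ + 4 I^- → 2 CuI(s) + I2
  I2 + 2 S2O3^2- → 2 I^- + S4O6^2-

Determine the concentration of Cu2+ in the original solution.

n(S2O3^2-) = 0.04373 × 0.1074 = 4.697 × 10^-3 mol
n(I2) = n(S2O3^2-)/2 = 2.348 × 10^-3 mol
From the 2:1 ratio, n(Cu2+) in the aliquot = 2/1 × 2.348 × 10^-3 = 4.697 × 10^-3 mol
[Cu2+]_dilute = 4.697 × 10^-3 / 0.02444 = 0.1922 mol/L
[Cu2+]_original = 0.1922 × 100.0/20.37 = 0.9434 mol/L

0.9434 M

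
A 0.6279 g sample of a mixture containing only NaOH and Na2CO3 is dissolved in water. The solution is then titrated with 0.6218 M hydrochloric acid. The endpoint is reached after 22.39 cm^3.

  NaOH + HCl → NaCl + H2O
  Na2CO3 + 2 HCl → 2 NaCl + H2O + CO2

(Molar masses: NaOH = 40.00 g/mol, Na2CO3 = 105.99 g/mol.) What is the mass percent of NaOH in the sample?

n(HCl) = 0.02239 × 0.6218 = 0.01392 mol
Let x = n(NaOH), y = n(Na2CO3).
Titrant: 1x + 2y = 0.01392;  mass: 40.00x + 105.99y = 0.6279
Solving, x = 8.457 × 10^-3 mol, y = 2.732 × 10^-3 mol
mass of NaOH = 8.457 × 10^-3 × 40.00 = 0.3383 g
% NaOH = 0.3383 / 0.6279 × 100 = 53.88 %

53.88 %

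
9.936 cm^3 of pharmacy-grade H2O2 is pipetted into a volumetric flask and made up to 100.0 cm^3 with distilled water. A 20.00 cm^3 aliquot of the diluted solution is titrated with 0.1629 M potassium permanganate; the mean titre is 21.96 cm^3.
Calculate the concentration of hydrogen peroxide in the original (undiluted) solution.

4.500 M

2 MnO4^- + 5 H2O2 + 6 H^+ → 2 Mn^2+ + 5 O2 + 8 H2O
n(KMnO4) = 0.02196 × 0.1629 = 3.577 × 10^-3 mol
From the 5:2 ratio, n(H2O2) in the aliquot = 5/2 × 3.577 × 10^-3 = 8.943 × 10^-3 mol
[H2O2]_dilute = 8.943 × 10^-3 / 0.02000 = 0.4472 mol/L
Dilution factor = 100.0 / 9.936 = 10.06
[H2O2]_stock = 0.4472 × 10.06 = 4.500 mol/L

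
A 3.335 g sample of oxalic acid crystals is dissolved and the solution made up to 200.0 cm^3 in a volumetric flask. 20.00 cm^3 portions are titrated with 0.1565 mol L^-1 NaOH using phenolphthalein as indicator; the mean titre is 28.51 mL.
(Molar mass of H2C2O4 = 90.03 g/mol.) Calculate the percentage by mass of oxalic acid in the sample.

H2C2O4 + 2 NaOH → Na2C2O4 + 2 H2O
n(NaOH) per titration = 0.02851 × 0.1565 = 4.462 × 10^-3 mol
From the 1:2 ratio, n(H2C2O4) in each aliquot = 1/2 × 4.462 × 10^-3 = 2.231 × 10^-3 mol
n(H2C2O4) in the whole flask = 2.231 × 10^-3 × 200.0/20.00 = 0.02231 mol
mass of H2C2O4 = 0.02231 × 90.03 = 2.008 g
% H2C2O4 = 2.008 / 3.335 × 100 = 60.22 %

60.22 %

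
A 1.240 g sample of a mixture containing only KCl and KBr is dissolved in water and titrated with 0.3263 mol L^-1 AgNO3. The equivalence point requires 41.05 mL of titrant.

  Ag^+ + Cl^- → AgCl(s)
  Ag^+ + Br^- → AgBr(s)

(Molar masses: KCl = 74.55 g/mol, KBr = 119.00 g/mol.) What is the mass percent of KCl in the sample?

n(AgNO3) = 0.04105 × 0.3263 = 0.01339 mol
Let x = n(KCl), y = n(KBr).
Titrant: 1x + 1y = 0.01339;  mass: 74.55x + 119.00y = 1.240
Solving, x = 7.963 × 10^-3 mol, y = 5.432 × 10^-3 mol
mass of KCl = 7.963 × 10^-3 × 74.55 = 0.5936 g
% KCl = 0.5936 / 1.240 × 100 = 47.87 %

47.87 %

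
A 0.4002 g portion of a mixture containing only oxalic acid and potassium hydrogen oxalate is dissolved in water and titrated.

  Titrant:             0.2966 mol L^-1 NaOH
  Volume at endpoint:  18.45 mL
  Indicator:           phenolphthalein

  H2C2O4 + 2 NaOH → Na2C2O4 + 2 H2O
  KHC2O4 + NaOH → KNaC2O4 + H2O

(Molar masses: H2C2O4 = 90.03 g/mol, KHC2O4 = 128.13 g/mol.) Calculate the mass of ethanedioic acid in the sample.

n(NaOH) = 0.01845 × 0.2966 = 5.472 × 10^-3 mol
Let x = n(H2C2O4), y = n(KHC2O4).
Titrant: 2x + 1y = 5.472 × 10^-3;  mass: 90.03x + 128.13y = 0.4002
Solving, x = 1.811 × 10^-3 mol, y = 1.851 × 10^-3 mol
mass of H2C2O4 = 1.811 × 10^-3 × 90.03 = 0.1630 g

0.1630 g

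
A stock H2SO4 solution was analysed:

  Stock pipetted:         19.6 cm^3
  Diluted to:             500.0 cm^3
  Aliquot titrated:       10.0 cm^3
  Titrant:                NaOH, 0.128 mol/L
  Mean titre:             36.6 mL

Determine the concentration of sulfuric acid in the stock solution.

5.98 mol/L

H2SO4 + 2 NaOH → Na2SO4 + 2 H2O
n(NaOH) = 0.0366 × 0.128 = 4.68 × 10^-3 mol
From the 1:2 ratio, n(H2SO4) in the aliquot = 1/2 × 4.68 × 10^-3 = 2.34 × 10^-3 mol
[H2SO4]_dilute = 2.34 × 10^-3 / 0.0100 = 0.234 mol/L
Dilution factor = 500.0 / 19.6 = 25.51
[H2SO4]_stock = 0.234 × 25.51 = 5.98 mol/L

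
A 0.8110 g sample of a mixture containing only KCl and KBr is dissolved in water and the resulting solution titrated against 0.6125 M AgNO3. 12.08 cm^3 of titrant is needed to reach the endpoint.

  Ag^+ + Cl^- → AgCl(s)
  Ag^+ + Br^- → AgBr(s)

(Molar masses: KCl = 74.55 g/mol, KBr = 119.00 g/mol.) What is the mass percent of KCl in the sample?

14.37 %

n(AgNO3) = 0.01208 × 0.6125 = 7.399 × 10^-3 mol
Let x = n(KCl), y = n(KBr).
Titrant: 1x + 1y = 7.399 × 10^-3;  mass: 74.55x + 119.00y = 0.8110
Solving, x = 1.563 × 10^-3 mol, y = 5.836 × 10^-3 mol
mass of KCl = 1.563 × 10^-3 × 74.55 = 0.1165 g
% KCl = 0.1165 / 0.8110 × 100 = 14.37 %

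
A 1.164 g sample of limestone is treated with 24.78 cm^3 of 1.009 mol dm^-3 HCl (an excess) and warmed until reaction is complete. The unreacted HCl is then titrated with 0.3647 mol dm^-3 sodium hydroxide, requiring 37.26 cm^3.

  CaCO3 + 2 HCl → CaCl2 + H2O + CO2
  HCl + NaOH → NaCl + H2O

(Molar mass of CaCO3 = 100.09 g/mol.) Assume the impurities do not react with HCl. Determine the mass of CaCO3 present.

n(HCl) added = 0.02478 × 1.009 = 0.02500 mol
n(NaOH) used in back-titration = 0.03726 × 0.3647 = 0.01359 mol
n(HCl) left over = 0.01359 mol (1:1 ratio)
n(HCl) consumed by analyte = 0.02500 − 0.01359 = 0.01141 mol
From the 1:2 ratio, n(CaCO3) = 1/2 × 0.01141 = 5.707 × 10^-3 mol
mass of CaCO3 = 5.707 × 10^-3 × 100.09 = 0.5712 g

0.5712 g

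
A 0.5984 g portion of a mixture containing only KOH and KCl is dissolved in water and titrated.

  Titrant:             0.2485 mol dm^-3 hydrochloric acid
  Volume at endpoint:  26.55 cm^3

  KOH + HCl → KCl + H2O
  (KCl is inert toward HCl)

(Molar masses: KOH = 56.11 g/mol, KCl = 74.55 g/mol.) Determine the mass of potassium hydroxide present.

0.3702 g

n(HCl) = 0.02655 × 0.2485 = 6.598 × 10^-3 mol
Let x = n(KOH), y = n(KCl).
Titrant: 1x = 6.598 × 10^-3;  mass: 56.11x + 74.55y = 0.5984
Solving, x = 6.598 × 10^-3 mol, y = 3.061 × 10^-3 mol
mass of KOH = 6.598 × 10^-3 × 56.11 = 0.3702 g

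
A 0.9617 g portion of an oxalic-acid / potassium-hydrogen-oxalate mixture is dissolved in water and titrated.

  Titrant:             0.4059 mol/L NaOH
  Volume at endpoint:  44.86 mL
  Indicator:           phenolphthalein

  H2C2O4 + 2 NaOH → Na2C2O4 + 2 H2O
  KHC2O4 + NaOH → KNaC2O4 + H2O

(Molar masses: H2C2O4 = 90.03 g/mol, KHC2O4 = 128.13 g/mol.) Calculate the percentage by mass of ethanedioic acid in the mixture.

n(NaOH) = 0.04486 × 0.4059 = 0.01821 mol
Let x = n(H2C2O4), y = n(KHC2O4).
Titrant: 2x + 1y = 0.01821;  mass: 90.03x + 128.13y = 0.9617
Solving, x = 8.250 × 10^-3 mol, y = 1.709 × 10^-3 mol
mass of H2C2O4 = 8.250 × 10^-3 × 90.03 = 0.7427 g
% H2C2O4 = 0.7427 / 0.9617 × 100 = 77.23 %

77.23 %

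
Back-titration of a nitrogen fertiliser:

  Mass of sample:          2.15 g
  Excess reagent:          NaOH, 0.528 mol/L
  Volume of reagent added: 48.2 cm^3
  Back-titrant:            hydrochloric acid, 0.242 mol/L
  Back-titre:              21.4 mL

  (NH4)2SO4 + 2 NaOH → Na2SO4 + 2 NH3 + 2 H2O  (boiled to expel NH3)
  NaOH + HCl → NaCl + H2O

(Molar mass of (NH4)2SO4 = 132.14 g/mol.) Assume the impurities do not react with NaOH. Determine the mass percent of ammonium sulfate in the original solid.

n(NaOH) added = 0.0482 × 0.528 = 0.0254 mol
n(HCl) used in back-titration = 0.0214 × 0.242 = 5.18 × 10^-3 mol
n(NaOH) left over = 5.18 × 10^-3 mol (1:1 ratio)
n(NaOH) consumed by analyte = 0.0254 − 5.18 × 10^-3 = 0.0203 mol
From the 1:2 ratio, n((NH4)2SO4) = 1/2 × 0.0203 = 0.0101 mol
mass of (NH4)2SO4 = 0.0101 × 132.14 = 1.34 g
% (NH4)2SO4 = 1.34 / 2.15 × 100 = 62.3 %

62.3 %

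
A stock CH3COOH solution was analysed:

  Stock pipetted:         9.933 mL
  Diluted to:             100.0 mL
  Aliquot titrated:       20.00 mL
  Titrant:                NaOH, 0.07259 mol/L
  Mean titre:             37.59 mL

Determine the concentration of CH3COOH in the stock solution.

1.374 mol/L

CH3COOH + NaOH → CH3COONa + H2O
n(NaOH) = 0.03759 × 0.07259 = 2.729 × 10^-3 mol
n(CH3COOH) in the aliquot = 2.729 × 10^-3 mol (1:1 ratio)
[CH3COOH]_dilute = 2.729 × 10^-3 / 0.02000 = 0.1364 mol/L
Dilution factor = 100.0 / 9.933 = 10.07
[CH3COOH]_stock = 0.1364 × 10.07 = 1.374 mol/L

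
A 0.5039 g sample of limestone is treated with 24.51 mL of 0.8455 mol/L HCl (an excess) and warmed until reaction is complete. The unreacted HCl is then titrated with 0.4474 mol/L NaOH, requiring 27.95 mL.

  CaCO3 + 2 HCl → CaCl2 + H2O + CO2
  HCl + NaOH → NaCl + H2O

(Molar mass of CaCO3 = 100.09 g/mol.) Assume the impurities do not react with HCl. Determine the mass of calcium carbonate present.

n(HCl) added = 0.02451 × 0.8455 = 0.02072 mol
n(NaOH) used in back-titration = 0.02795 × 0.4474 = 0.01250 mol
n(HCl) left over = 0.01250 mol (1:1 ratio)
n(HCl) consumed by analyte = 0.02072 − 0.01250 = 8.218 × 10^-3 mol
From the 1:2 ratio, n(CaCO3) = 1/2 × 8.218 × 10^-3 = 4.109 × 10^-3 mol
mass of CaCO3 = 4.109 × 10^-3 × 100.09 = 0.4113 g

0.4113 g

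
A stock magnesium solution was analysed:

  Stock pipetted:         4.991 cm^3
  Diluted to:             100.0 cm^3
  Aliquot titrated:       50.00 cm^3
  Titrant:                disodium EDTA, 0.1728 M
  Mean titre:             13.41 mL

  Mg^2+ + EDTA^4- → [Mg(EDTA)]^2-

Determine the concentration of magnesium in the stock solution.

0.9286 M

n(EDTA) = 0.01341 × 0.1728 = 2.317 × 10^-3 mol
n(Mg2+) in the aliquot = 2.317 × 10^-3 mol (1:1 ratio)
[Mg2+]_dilute = 2.317 × 10^-3 / 0.05000 = 0.04634 mol/L
Dilution factor = 100.0 / 4.991 = 20.04
[Mg2+]_stock = 0.04634 × 20.04 = 0.9286 mol/L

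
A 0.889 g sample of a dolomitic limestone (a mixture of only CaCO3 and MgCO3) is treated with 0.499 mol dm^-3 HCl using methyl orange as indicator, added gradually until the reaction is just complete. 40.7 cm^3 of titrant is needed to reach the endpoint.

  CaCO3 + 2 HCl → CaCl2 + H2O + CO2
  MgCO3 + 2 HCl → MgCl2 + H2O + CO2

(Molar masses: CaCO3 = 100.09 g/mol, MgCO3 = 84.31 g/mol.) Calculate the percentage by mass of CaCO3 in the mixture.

23.4 %

n(HCl) = 0.0407 × 0.499 = 0.0203 mol
Let x = n(CaCO3), y = n(MgCO3).
Titrant: 2x + 2y = 0.0203;  mass: 100.09x + 84.31y = 0.889
Solving, x = 2.08 × 10^-3 mol, y = 8.07 × 10^-3 mol
mass of CaCO3 = 2.08 × 10^-3 × 100.09 = 0.208 g
% CaCO3 = 0.208 / 0.889 × 100 = 23.4 %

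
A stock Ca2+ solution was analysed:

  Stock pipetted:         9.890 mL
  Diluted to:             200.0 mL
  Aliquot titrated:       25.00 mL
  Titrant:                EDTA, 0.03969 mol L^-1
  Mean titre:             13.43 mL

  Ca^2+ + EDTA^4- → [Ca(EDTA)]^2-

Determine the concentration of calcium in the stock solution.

0.4312 mol/L

n(EDTA) = 0.01343 × 0.03969 = 5.330 × 10^-4 mol
n(Ca2+) in the aliquot = 5.330 × 10^-4 mol (1:1 ratio)
[Ca2+]_dilute = 5.330 × 10^-4 / 0.02500 = 0.02132 mol/L
Dilution factor = 200.0 / 9.890 = 20.22
[Ca2+]_stock = 0.02132 × 20.22 = 0.4312 mol/L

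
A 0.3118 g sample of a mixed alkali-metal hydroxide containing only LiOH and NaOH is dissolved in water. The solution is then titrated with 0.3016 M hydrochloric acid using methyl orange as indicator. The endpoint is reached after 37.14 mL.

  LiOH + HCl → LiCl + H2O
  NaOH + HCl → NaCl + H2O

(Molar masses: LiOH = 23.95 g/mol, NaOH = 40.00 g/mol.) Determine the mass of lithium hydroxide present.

0.2033 g

n(HCl) = 0.03714 × 0.3016 = 0.01120 mol
Let x = n(LiOH), y = n(NaOH).
Titrant: 1x + 1y = 0.01120;  mass: 23.95x + 40.00y = 0.3118
Solving, x = 8.490 × 10^-3 mol, y = 2.712 × 10^-3 mol
mass of LiOH = 8.490 × 10^-3 × 23.95 = 0.2033 g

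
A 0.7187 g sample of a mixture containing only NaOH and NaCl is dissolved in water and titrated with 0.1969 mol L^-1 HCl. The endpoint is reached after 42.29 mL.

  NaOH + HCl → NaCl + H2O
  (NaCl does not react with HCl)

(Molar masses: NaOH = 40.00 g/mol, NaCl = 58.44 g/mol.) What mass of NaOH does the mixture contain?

n(HCl) = 0.04229 × 0.1969 = 8.327 × 10^-3 mol
Let x = n(NaOH), y = n(NaCl).
Titrant: 1x = 8.327 × 10^-3;  mass: 40.00x + 58.44y = 0.7187
Solving, x = 8.327 × 10^-3 mol, y = 6.599 × 10^-3 mol
mass of NaOH = 8.327 × 10^-3 × 40.00 = 0.3331 g

0.3331 g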